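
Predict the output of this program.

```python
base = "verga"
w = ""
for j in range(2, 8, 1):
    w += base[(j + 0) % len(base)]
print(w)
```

j=2: add base[2]='r' → 'r'
j=3: add base[3]='g' → 'rg'
j=4: add base[4]='a' → 'rga'
j=5: add base[0]='v' → 'rgav'
j=6: add base[1]='e' → 'rgave'
j=7: add base[2]='r' → 'rgaver'

rgaver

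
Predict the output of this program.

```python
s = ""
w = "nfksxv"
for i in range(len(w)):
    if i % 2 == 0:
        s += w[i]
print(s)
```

i=0: add 'n' → 'n'
i=1: skip
i=2: add 'k' → 'nk'
i=3: skip
i=4: add 'x' → 'nkx'
i=5: skip

nkx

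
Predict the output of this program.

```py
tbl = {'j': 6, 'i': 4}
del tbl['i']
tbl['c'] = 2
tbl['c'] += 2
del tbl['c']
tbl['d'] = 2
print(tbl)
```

{'j': 6, 'd': 2}

del 'i' → {'j': 6}
tbl['c'] = 2 → {'j': 6, 'c': 2}
tbl['c'] = 2+2 = 4 → {'j': 6, 'c': 4}
del 'c' → {'j': 6}
tbl['d'] = 2 → {'j': 6, 'd': 2}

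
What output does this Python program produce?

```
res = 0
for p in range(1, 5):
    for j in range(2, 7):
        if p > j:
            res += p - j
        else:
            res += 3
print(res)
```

55

p=1,j=2: not 1>2, res = 0+3 = 3
p=1,j=3: not 1>3, res = 3+3 = 6
p=1,j=4: not 1>4, res = 6+3 = 9
p=1,j=5: not 1>5, res = 9+3 = 12
p=1,j=6: not 1>6, res = 12+3 = 15
p=2,j=2: not 2>2, res = 15+3 = 18
p=2,j=3: not 2>3, res = 18+3 = 21
p=2,j=4: not 2>4, res = 21+3 = 24
p=2,j=5: not 2>5, res = 24+3 = 27
p=2,j=6: not 2>6, res = 27+3 = 30
p=3,j=2: 3>2, res = 30+1 = 31
p=3,j=3: not 3>3, res = 31+3 = 34
p=3,j=4: not 3>4, res = 34+3 = 37
p=3,j=5: not 3>5, res = 37+3 = 40
p=3,j=6: not 3>6, res = 40+3 = 43
p=4,j=2: 4>2, res = 43+2 = 45
p=4,j=3: 4>3, res = 45+1 = 46
p=4,j=4: not 4>4, res = 46+3 = 49
p=4,j=5: not 4>5, res = 49+3 = 52
p=4,j=6: not 4>6, res = 52+3 = 55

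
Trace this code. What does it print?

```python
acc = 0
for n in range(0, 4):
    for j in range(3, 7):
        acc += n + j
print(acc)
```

96

n=0,j=3: acc = 0+3 = 3
n=0,j=4: acc = 3+4 = 7
n=0,j=5: acc = 7+5 = 12
n=0,j=6: acc = 12+6 = 18
n=1,j=3: acc = 18+4 = 22
n=1,j=4: acc = 22+5 = 27
n=1,j=5: acc = 27+6 = 33
n=1,j=6: acc = 33+7 = 40
n=2,j=3: acc = 40+5 = 45
n=2,j=4: acc = 45+6 = 51
n=2,j=5: acc = 51+7 = 58
n=2,j=6: acc = 58+8 = 66
n=3,j=3: acc = 66+6 = 72
n=3,j=4: acc = 72+7 = 79
n=3,j=5: acc = 79+8 = 87
n=3,j=6: acc = 87+9 = 96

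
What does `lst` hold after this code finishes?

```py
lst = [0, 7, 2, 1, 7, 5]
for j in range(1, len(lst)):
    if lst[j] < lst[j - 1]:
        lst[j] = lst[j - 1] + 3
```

j=1: 7>=0, unchanged → [0, 7, 2, 1, 7, 5]
j=2: 2<7, lst[2] = 7+3 = 10 → [0, 7, 10, 1, 7, 5]
j=3: 1<10, lst[3] = 10+3 = 13 → [0, 7, 10, 13, 7, 5]
j=4: 7<13, lst[4] = 13+3 = 16 → [0, 7, 10, 13, 16, 5]
j=5: 5<16, lst[5] = 16+3 = 19 → [0, 7, 10, 13, 16, 19]

[0, 7, 10, 13, 16, 19]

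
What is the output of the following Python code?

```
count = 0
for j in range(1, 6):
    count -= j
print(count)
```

-15

j=1: count = 0-1 = -1
j=2: count = (-1)-2 = -3
j=3: count = (-3)-3 = -6
j=4: count = (-6)-4 = -10
j=5: count = (-10)-5 = -15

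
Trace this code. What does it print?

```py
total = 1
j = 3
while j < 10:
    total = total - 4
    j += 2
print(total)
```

j=3: total = 1-4 = -3
j=5: total = (-3)-4 = -7
j=7: total = (-7)-4 = -11
j=9: total = (-11)-4 = -15

-15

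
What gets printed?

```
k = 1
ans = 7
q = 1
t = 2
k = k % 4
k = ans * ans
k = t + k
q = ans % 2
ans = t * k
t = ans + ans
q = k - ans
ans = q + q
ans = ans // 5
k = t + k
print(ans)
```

k = 1%4 = 1
k = 7*7 = 49
k = 2+49 = 51
q = 7%2 = 1
ans = 2*51 = 102
t = 102+102 = 204
q = 51-102 = -51
ans = (-51)+(-51) = -102
ans = (-102)//5 = -21
k = 204+51 = 255

-21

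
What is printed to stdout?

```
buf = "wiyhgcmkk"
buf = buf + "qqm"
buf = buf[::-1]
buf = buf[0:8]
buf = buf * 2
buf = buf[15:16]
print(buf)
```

g

+ 'qqm' → 'wiyhgcmkkqqm'
reverse → 'mqqkkmcghyiw'
slice [0:8] → 'mqqkkmcg'
repeat ×2 → 'mqqkkmcgmqqkkmcg'
slice [15:16] → 'g'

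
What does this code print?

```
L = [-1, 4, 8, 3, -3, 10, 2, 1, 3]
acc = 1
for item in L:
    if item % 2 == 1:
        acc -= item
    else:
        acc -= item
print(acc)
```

-26

item=-1: odd, acc = 1-(-1) = 2
item=4: not odd, acc = 2-4 = -2
item=8: not odd, acc = (-2)-8 = -10
item=3: odd, acc = (-10)-3 = -13
item=-3: odd, acc = (-13)-(-3) = -10
item=10: not odd, acc = (-10)-10 = -20
item=2: not odd, acc = (-20)-2 = -22
item=1: odd, acc = (-22)-1 = -23
item=3: odd, acc = (-23)-3 = -26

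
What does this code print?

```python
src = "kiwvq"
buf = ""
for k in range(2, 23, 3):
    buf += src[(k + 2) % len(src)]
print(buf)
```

qwkviqw

k=2: add src[4]='q' → 'q'
k=5: add src[2]='w' → 'qw'
k=8: add src[0]='k' → 'qwk'
k=11: add src[3]='v' → 'qwkv'
k=14: add src[1]='i' → 'qwkvi'
k=17: add src[4]='q' → 'qwkviq'
k=20: add src[2]='w' → 'qwkviqw'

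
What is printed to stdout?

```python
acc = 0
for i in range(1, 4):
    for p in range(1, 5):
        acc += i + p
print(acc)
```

54

i=1,p=1: acc = 0+2 = 2
i=1,p=2: acc = 2+3 = 5
i=1,p=3: acc = 5+4 = 9
i=1,p=4: acc = 9+5 = 14
i=2,p=1: acc = 14+3 = 17
i=2,p=2: acc = 17+4 = 21
i=2,p=3: acc = 21+5 = 26
i=2,p=4: acc = 26+6 = 32
i=3,p=1: acc = 32+4 = 36
i=3,p=2: acc = 36+5 = 41
i=3,p=3: acc = 41+6 = 47
i=3,p=4: acc = 47+7 = 54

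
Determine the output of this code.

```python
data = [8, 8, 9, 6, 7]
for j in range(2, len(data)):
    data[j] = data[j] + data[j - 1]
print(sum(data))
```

86

j=2: data[2] = 9+8 = 17 → [8, 8, 17, 6, 7]
j=3: data[3] = 6+17 = 23 → [8, 8, 17, 23, 7]
j=4: data[4] = 7+23 = 30 → [8, 8, 17, 23, 30]
sum = 86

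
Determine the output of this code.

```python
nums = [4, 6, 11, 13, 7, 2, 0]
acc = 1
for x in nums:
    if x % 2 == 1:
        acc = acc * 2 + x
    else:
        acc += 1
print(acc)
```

x=4: not odd, acc = 1+1 = 2
x=6: not odd, acc = 2+1 = 3
x=11: odd, acc = 3*2+11 = 17
x=13: odd, acc = 17*2+13 = 47
x=7: odd, acc = 47*2+7 = 101
x=2: not odd, acc = 101+1 = 102
x=0: not odd, acc = 102+1 = 103

103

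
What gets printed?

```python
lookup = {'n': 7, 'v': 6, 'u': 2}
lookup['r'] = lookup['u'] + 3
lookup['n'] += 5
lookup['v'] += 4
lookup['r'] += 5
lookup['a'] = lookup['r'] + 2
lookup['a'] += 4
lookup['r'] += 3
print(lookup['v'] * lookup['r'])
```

130

lookup['r'] = lookup['u']+3 = 5 → {'n': 7, 'v': 6, 'u': 2, 'r': 5}
lookup['n'] = 7+5 = 12 → {'n': 12, 'v': 6, 'u': 2, 'r': 5}
lookup['v'] = 6+4 = 10 → {'n': 12, 'v': 10, 'u': 2, 'r': 5}
lookup['r'] = 5+5 = 10 → {'n': 12, 'v': 10, 'u': 2, 'r': 10}
lookup['a'] = lookup['r']+2 = 12 → {'n': 12, 'v': 10, 'u': 2, 'r': 10, 'a': 12}
lookup['a'] = 12+4 = 16 → {'n': 12, 'v': 10, 'u': 2, 'r': 10, 'a': 16}
lookup['r'] = 10+3 = 13 → {'n': 12, 'v': 10, 'u': 2, 'r': 13, 'a': 16}
lookup['v']*lookup['r'] = 10*13 = 130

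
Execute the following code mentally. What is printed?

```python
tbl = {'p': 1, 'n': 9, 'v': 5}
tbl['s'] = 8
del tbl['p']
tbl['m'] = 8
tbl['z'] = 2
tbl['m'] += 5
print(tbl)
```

{'n': 9, 'v': 5, 's': 8, 'm': 13, 'z': 2}

tbl['s'] = 8 → {'p': 1, 'n': 9, 'v': 5, 's': 8}
del 'p' → {'n': 9, 'v': 5, 's': 8}
tbl['m'] = 8 → {'n': 9, 'v': 5, 's': 8, 'm': 8}
tbl['z'] = 2 → {'n': 9, 'v': 5, 's': 8, 'm': 8, 'z': 2}
tbl['m'] = 8+5 = 13 → {'n': 9, 'v': 5, 's': 8, 'm': 13, 'z': 2}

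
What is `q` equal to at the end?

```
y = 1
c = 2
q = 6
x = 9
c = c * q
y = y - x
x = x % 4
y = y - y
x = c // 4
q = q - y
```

6

c = 2*6 = 12
y = 1-9 = -8
x = 9%4 = 1
y = (-8)-(-8) = 0
x = 12//4 = 3
q = 6-0 = 6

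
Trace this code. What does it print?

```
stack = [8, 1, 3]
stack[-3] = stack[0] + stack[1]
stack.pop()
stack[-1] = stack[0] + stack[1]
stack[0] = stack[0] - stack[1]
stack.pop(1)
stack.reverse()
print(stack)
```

stack[-3] = stack[0]+stack[1] = 8+1 = 9 → [9, 1, 3]
pop() removes 3 → [9, 1]
stack[-1] = stack[0]+stack[1] = 9+1 = 10 → [9, 10]
stack[0] = stack[0]-stack[1] = 9-10 = -1 → [-1, 10]
pop(1) removes 10 → [-1]
reverse → [-1]

[-1]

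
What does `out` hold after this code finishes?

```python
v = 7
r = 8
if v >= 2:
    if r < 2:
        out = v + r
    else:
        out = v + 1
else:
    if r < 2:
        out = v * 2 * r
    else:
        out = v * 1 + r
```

8

v=7, r=8
v >= 2 is True; r < 2 is False
→ out = v + 1 = 8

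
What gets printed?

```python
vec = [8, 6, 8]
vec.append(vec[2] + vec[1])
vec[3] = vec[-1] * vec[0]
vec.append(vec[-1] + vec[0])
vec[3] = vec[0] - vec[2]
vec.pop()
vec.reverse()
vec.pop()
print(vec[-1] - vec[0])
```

6

append vec[2]+vec[1] = 8+6 = 14 → [8, 6, 8, 14]
vec[3] = vec[-1]*vec[0] = 14*8 = 112 → [8, 6, 8, 112]
append vec[-1]+vec[0] = 112+8 = 120 → [8, 6, 8, 112, 120]
vec[3] = vec[0]-vec[2] = 8-8 = 0 → [8, 6, 8, 0, 120]
pop() removes 120 → [8, 6, 8, 0]
reverse → [0, 8, 6, 8]
pop() removes 8 → [0, 8, 6]
vec[-1]-vec[0] = 6-0 = 6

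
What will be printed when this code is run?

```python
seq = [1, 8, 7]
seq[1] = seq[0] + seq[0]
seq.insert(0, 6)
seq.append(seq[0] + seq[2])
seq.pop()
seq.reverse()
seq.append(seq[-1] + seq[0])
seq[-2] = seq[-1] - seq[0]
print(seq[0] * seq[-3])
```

seq[1] = seq[0]+seq[0] = 1+1 = 2 → [1, 2, 7]
insert 6 at 0 → [6, 1, 2, 7]
append seq[0]+seq[2] = 6+2 = 8 → [6, 1, 2, 7, 8]
pop() removes 8 → [6, 1, 2, 7]
reverse → [7, 2, 1, 6]
append seq[-1]+seq[0] = 6+7 = 13 → [7, 2, 1, 6, 13]
seq[-2] = seq[-1]-seq[0] = 13-7 = 6 → [7, 2, 1, 6, 13]
seq[0]*seq[-3] = 7*1 = 7

7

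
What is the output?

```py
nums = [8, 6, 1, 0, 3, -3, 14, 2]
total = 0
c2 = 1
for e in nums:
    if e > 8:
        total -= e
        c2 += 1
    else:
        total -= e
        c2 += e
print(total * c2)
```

-589

e=8: not >8, total = 0-8 = -8; c2=9
e=6: not >8, total = (-8)-6 = -14; c2=15
e=1: not >8, total = (-14)-1 = -15; c2=16
e=0: not >8, total = (-15)-0 = -15; c2=16
e=3: not >8, total = (-15)-3 = -18; c2=19
e=-3: not >8, total = (-18)-(-3) = -15; c2=16
e=14: >8, total = (-15)-14 = -29; c2=17
e=2: not >8, total = (-29)-2 = -31; c2=19
total*c2 = (-31)*19 = -589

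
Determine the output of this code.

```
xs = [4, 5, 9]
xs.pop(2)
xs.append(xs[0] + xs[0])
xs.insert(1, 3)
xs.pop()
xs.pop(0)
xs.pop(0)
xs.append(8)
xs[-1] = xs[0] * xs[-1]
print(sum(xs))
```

pop(2) removes 9 → [4, 5]
append xs[0]+xs[0] = 4+4 = 8 → [4, 5, 8]
insert 3 at 1 → [4, 3, 5, 8]
pop() removes 8 → [4, 3, 5]
pop(0) removes 4 → [3, 5]
pop(0) removes 3 → [5]
append 8 → [5, 8]
xs[-1] = xs[0]*xs[-1] = 5*8 = 40 → [5, 40]
sum = 45

45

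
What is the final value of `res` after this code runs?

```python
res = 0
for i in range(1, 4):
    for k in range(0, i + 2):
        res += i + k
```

45

i=1,k=0: res = 0+1 = 1
i=1,k=1: res = 1+2 = 3
i=1,k=2: res = 3+3 = 6
i=2,k=0: res = 6+2 = 8
i=2,k=1: res = 8+3 = 11
i=2,k=2: res = 11+4 = 15
i=2,k=3: res = 15+5 = 20
i=3,k=0: res = 20+3 = 23
i=3,k=1: res = 23+4 = 27
i=3,k=2: res = 27+5 = 32
i=3,k=3: res = 32+6 = 38
i=3,k=4: res = 38+7 = 45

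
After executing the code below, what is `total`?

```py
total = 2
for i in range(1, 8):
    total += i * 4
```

114

i=1: total = 2+1*4 = 6
i=2: total = 6+2*4 = 14
i=3: total = 14+3*4 = 26
i=4: total = 26+4*4 = 42
i=5: total = 42+5*4 = 62
i=6: total = 62+6*4 = 86
i=7: total = 86+7*4 = 114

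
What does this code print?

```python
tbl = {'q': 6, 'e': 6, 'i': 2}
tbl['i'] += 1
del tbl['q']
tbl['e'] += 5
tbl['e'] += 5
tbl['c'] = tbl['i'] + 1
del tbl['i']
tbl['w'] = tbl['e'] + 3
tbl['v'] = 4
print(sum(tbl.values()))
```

43

tbl['i'] = 2+1 = 3 → {'q': 6, 'e': 6, 'i': 3}
del 'q' → {'e': 6, 'i': 3}
tbl['e'] = 6+5 = 11 → {'e': 11, 'i': 3}
tbl['e'] = 11+5 = 16 → {'e': 16, 'i': 3}
tbl['c'] = tbl['i']+1 = 4 → {'e': 16, 'i': 3, 'c': 4}
del 'i' → {'e': 16, 'c': 4}
tbl['w'] = tbl['e']+3 = 19 → {'e': 16, 'c': 4, 'w': 19}
tbl['v'] = 4 → {'e': 16, 'c': 4, 'w': 19, 'v': 4}
sum of values = 43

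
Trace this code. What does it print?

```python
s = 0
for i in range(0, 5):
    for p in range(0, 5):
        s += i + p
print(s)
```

100

i=0,p=0: s = 0+0 = 0
i=0,p=1: s = 0+1 = 1
i=0,p=2: s = 1+2 = 3
i=0,p=3: s = 3+3 = 6
i=0,p=4: s = 6+4 = 10
i=1,p=0: s = 10+1 = 11
i=1,p=1: s = 11+2 = 13
i=1,p=2: s = 13+3 = 16
i=1,p=3: s = 16+4 = 20
i=1,p=4: s = 20+5 = 25
i=2,p=0: s = 25+2 = 27
i=2,p=1: s = 27+3 = 30
i=2,p=2: s = 30+4 = 34
i=2,p=3: s = 34+5 = 39
i=2,p=4: s = 39+6 = 45
i=3,p=0: s = 45+3 = 48
i=3,p=1: s = 48+4 = 52
i=3,p=2: s = 52+5 = 57
i=3,p=3: s = 57+6 = 63
i=3,p=4: s = 63+7 = 70
i=4,p=0: s = 70+4 = 74
i=4,p=1: s = 74+5 = 79
i=4,p=2: s = 79+6 = 85
i=4,p=3: s = 85+7 = 92
i=4,p=4: s = 92+8 = 100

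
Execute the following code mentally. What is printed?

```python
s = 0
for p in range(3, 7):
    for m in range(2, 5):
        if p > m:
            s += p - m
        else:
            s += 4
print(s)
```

31

p=3,m=2: 3>2, s = 0+1 = 1
p=3,m=3: not 3>3, s = 1+4 = 5
p=3,m=4: not 3>4, s = 5+4 = 9
p=4,m=2: 4>2, s = 9+2 = 11
p=4,m=3: 4>3, s = 11+1 = 12
p=4,m=4: not 4>4, s = 12+4 = 16
p=5,m=2: 5>2, s = 16+3 = 19
p=5,m=3: 5>3, s = 19+2 = 21
p=5,m=4: 5>4, s = 21+1 = 22
p=6,m=2: 6>2, s = 22+4 = 26
p=6,m=3: 6>3, s = 26+3 = 29
p=6,m=4: 6>4, s = 29+2 = 31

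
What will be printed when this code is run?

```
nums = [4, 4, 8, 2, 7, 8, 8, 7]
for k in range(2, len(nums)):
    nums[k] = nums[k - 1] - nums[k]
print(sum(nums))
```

k=2: nums[2] = 4-8 = -4 → [4, 4, -4, 2, 7, 8, 8, 7]
k=3: nums[3] = (-4)-2 = -6 → [4, 4, -4, -6, 7, 8, 8, 7]
k=4: nums[4] = (-6)-7 = -13 → [4, 4, -4, -6, -13, 8, 8, 7]
k=5: nums[5] = (-13)-8 = -21 → [4, 4, -4, -6, -13, -21, 8, 7]
k=6: nums[6] = (-21)-8 = -29 → [4, 4, -4, -6, -13, -21, -29, 7]
k=7: nums[7] = (-29)-7 = -36 → [4, 4, -4, -6, -13, -21, -29, -36]
sum = -101

-101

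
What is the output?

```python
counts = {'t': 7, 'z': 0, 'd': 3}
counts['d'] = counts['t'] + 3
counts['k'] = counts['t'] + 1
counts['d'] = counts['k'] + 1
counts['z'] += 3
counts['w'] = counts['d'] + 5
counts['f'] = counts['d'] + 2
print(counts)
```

{'t': 7, 'z': 3, 'd': 9, 'k': 8, 'w': 14, 'f': 11}

counts['d'] = counts['t']+3 = 10 → {'t': 7, 'z': 0, 'd': 10}
counts['k'] = counts['t']+1 = 8 → {'t': 7, 'z': 0, 'd': 10, 'k': 8}
counts['d'] = counts['k']+1 = 9 → {'t': 7, 'z': 0, 'd': 9, 'k': 8}
counts['z'] = 0+3 = 3 → {'t': 7, 'z': 3, 'd': 9, 'k': 8}
counts['w'] = counts['d']+5 = 14 → {'t': 7, 'z': 3, 'd': 9, 'k': 8, 'w': 14}
counts['f'] = counts['d']+2 = 11 → {'t': 7, 'z': 3, 'd': 9, 'k': 8, 'w': 14, 'f': 11}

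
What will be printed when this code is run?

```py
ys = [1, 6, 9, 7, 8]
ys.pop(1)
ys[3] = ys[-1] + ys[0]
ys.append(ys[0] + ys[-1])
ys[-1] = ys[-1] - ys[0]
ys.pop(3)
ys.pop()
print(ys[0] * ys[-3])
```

1

pop(1) removes 6 → [1, 9, 7, 8]
ys[3] = ys[-1]+ys[0] = 8+1 = 9 → [1, 9, 7, 9]
append ys[0]+ys[-1] = 1+9 = 10 → [1, 9, 7, 9, 10]
ys[-1] = ys[-1]-ys[0] = 10-1 = 9 → [1, 9, 7, 9, 9]
pop(3) removes 9 → [1, 9, 7, 9]
pop() removes 9 → [1, 9, 7]
ys[0]*ys[-3] = 1*1 = 1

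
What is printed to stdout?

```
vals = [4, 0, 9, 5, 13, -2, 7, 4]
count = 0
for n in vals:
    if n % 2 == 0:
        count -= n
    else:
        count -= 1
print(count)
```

-10

n=4: even, count = 0-4 = -4
n=0: even, count = (-4)-0 = -4
n=9: not even, count = (-4)-1 = -5
n=5: not even, count = (-5)-1 = -6
n=13: not even, count = (-6)-1 = -7
n=-2: even, count = (-7)-(-2) = -5
n=7: not even, count = (-5)-1 = -6
n=4: even, count = (-6)-4 = -10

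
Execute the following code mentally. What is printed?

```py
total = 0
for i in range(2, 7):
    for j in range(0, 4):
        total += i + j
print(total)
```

i=2,j=0: total = 0+2 = 2
i=2,j=1: total = 2+3 = 5
i=2,j=2: total = 5+4 = 9
i=2,j=3: total = 9+5 = 14
i=3,j=0: total = 14+3 = 17
i=3,j=1: total = 17+4 = 21
i=3,j=2: total = 21+5 = 26
i=3,j=3: total = 26+6 = 32
i=4,j=0: total = 32+4 = 36
i=4,j=1: total = 36+5 = 41
i=4,j=2: total = 41+6 = 47
i=4,j=3: total = 47+7 = 54
i=5,j=0: total = 54+5 = 59
i=5,j=1: total = 59+6 = 65
i=5,j=2: total = 65+7 = 72
i=5,j=3: total = 72+8 = 80
i=6,j=0: total = 80+6 = 86
i=6,j=1: total = 86+7 = 93
i=6,j=2: total = 93+8 = 101
i=6,j=3: total = 101+9 = 110

110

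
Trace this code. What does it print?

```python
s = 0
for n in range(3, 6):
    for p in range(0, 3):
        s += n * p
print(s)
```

n=3,p=0: s = 0+0 = 0
n=3,p=1: s = 0+3 = 3
n=3,p=2: s = 3+6 = 9
n=4,p=0: s = 9+0 = 9
n=4,p=1: s = 9+4 = 13
n=4,p=2: s = 13+8 = 21
n=5,p=0: s = 21+0 = 21
n=5,p=1: s = 21+5 = 26
n=5,p=2: s = 26+10 = 36

36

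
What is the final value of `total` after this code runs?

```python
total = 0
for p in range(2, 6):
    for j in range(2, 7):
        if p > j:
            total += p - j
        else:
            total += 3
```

52

p=2,j=2: not 2>2, total = 0+3 = 3
p=2,j=3: not 2>3, total = 3+3 = 6
p=2,j=4: not 2>4, total = 6+3 = 9
p=2,j=5: not 2>5, total = 9+3 = 12
p=2,j=6: not 2>6, total = 12+3 = 15
p=3,j=2: 3>2, total = 15+1 = 16
p=3,j=3: not 3>3, total = 16+3 = 19
p=3,j=4: not 3>4, total = 19+3 = 22
p=3,j=5: not 3>5, total = 22+3 = 25
p=3,j=6: not 3>6, total = 25+3 = 28
p=4,j=2: 4>2, total = 28+2 = 30
p=4,j=3: 4>3, total = 30+1 = 31
p=4,j=4: not 4>4, total = 31+3 = 34
p=4,j=5: not 4>5, total = 34+3 = 37
p=4,j=6: not 4>6, total = 37+3 = 40
p=5,j=2: 5>2, total = 40+3 = 43
p=5,j=3: 5>3, total = 43+2 = 45
p=5,j=4: 5>4, total = 45+1 = 46
p=5,j=5: not 5>5, total = 46+3 = 49
p=5,j=6: not 5>6, total = 49+3 = 52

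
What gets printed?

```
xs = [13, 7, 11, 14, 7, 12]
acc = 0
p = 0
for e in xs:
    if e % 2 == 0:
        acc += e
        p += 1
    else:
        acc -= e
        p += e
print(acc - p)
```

-52

e=13: not even, acc = 0-13 = -13; p=13
e=7: not even, acc = (-13)-7 = -20; p=20
e=11: not even, acc = (-20)-11 = -31; p=31
e=14: even, acc = (-31)+14 = -17; p=32
e=7: not even, acc = (-17)-7 = -24; p=39
e=12: even, acc = (-24)+12 = -12; p=40
acc-p = (-12)-40 = -52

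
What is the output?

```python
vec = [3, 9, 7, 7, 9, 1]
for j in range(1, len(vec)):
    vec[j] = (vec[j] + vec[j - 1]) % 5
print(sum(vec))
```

11

j=1: vec[1] = (9+3)%5 = 2 → [3, 2, 7, 7, 9, 1]
j=2: vec[2] = (7+2)%5 = 4 → [3, 2, 4, 7, 9, 1]
j=3: vec[3] = (7+4)%5 = 1 → [3, 2, 4, 1, 9, 1]
j=4: vec[4] = (9+1)%5 = 0 → [3, 2, 4, 1, 0, 1]
j=5: vec[5] = (1+0)%5 = 1 → [3, 2, 4, 1, 0, 1]
sum = 11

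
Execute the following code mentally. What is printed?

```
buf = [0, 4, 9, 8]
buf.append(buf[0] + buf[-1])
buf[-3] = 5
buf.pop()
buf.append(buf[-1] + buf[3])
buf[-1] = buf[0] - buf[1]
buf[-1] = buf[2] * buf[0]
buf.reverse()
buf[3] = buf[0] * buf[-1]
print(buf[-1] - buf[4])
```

0

append buf[0]+buf[-1] = 0+8 = 8 → [0, 4, 9, 8, 8]
buf[-3] = 5 → [0, 4, 5, 8, 8]
pop() removes 8 → [0, 4, 5, 8]
append buf[-1]+buf[3] = 8+8 = 16 → [0, 4, 5, 8, 16]
buf[-1] = buf[0]-buf[1] = 0-4 = -4 → [0, 4, 5, 8, -4]
buf[-1] = buf[2]*buf[0] = 5*0 = 0 → [0, 4, 5, 8, 0]
reverse → [0, 8, 5, 4, 0]
buf[3] = buf[0]*buf[-1] = 0*0 = 0 → [0, 8, 5, 0, 0]
buf[-1]-buf[4] = 0-0 = 0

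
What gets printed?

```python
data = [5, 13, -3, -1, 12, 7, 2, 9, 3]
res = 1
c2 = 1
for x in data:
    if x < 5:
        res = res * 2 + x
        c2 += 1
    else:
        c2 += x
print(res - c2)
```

x=5: not <5; c2=6
x=13: not <5; c2=19
x=-3: <5, res = 1*2+(-3) = -1; c2=20
x=-1: <5, res = (-1)*2+(-1) = -3; c2=21
x=12: not <5; c2=33
x=7: not <5; c2=40
x=2: <5, res = (-3)*2+2 = -4; c2=41
x=9: not <5; c2=50
x=3: <5, res = (-4)*2+3 = -5; c2=51
res-c2 = (-5)-51 = -56

-56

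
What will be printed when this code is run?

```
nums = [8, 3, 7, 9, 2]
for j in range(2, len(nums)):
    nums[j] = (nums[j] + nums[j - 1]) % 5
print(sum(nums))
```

16

j=2: nums[2] = (7+3)%5 = 0 → [8, 3, 0, 9, 2]
j=3: nums[3] = (9+0)%5 = 4 → [8, 3, 0, 4, 2]
j=4: nums[4] = (2+4)%5 = 1 → [8, 3, 0, 4, 1]
sum = 16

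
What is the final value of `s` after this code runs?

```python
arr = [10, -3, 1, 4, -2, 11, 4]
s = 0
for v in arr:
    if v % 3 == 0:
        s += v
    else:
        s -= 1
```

-9

v=10: not %3==0, s = 0-1 = -1
v=-3: %3==0, s = (-1)+(-3) = -4
v=1: not %3==0, s = (-4)-1 = -5
v=4: not %3==0, s = (-5)-1 = -6
v=-2: not %3==0, s = (-6)-1 = -7
v=11: not %3==0, s = (-7)-1 = -8
v=4: not %3==0, s = (-8)-1 = -9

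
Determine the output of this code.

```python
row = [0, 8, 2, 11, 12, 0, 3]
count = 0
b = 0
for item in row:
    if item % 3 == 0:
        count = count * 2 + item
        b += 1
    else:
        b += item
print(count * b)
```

1275

item=0: %3==0, count = 0*2+0 = 0; b=1
item=8: not %3==0; b=9
item=2: not %3==0; b=11
item=11: not %3==0; b=22
item=12: %3==0, count = 0*2+12 = 12; b=23
item=0: %3==0, count = 12*2+0 = 24; b=24
item=3: %3==0, count = 24*2+3 = 51; b=25
count*b = 51*25 = 1275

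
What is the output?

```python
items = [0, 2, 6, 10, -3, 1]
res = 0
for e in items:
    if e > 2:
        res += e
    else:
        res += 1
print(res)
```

20

e=0: not >2, res = 0+1 = 1
e=2: not >2, res = 1+1 = 2
e=6: >2, res = 2+6 = 8
e=10: >2, res = 8+10 = 18
e=-3: not >2, res = 18+1 = 19
e=1: not >2, res = 19+1 = 20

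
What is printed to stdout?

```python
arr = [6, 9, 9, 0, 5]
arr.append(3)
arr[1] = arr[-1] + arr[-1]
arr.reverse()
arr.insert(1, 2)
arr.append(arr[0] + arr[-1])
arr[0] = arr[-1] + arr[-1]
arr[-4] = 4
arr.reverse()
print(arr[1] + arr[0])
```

append 3 → [6, 9, 9, 0, 5, 3]
arr[1] = arr[-1]+arr[-1] = 3+3 = 6 → [6, 6, 9, 0, 5, 3]
reverse → [3, 5, 0, 9, 6, 6]
insert 2 at 1 → [3, 2, 5, 0, 9, 6, 6]
append arr[0]+arr[-1] = 3+6 = 9 → [3, 2, 5, 0, 9, 6, 6, 9]
arr[0] = arr[-1]+arr[-1] = 9+9 = 18 → [18, 2, 5, 0, 9, 6, 6, 9]
arr[-4] = 4 → [18, 2, 5, 0, 4, 6, 6, 9]
reverse → [9, 6, 6, 4, 0, 5, 2, 18]
arr[1]+arr[0] = 6+9 = 15

15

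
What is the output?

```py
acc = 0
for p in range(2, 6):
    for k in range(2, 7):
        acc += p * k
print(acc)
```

p=2,k=2: acc = 0+4 = 4
p=2,k=3: acc = 4+6 = 10
p=2,k=4: acc = 10+8 = 18
p=2,k=5: acc = 18+10 = 28
p=2,k=6: acc = 28+12 = 40
p=3,k=2: acc = 40+6 = 46
p=3,k=3: acc = 46+9 = 55
p=3,k=4: acc = 55+12 = 67
p=3,k=5: acc = 67+15 = 82
p=3,k=6: acc = 82+18 = 100
p=4,k=2: acc = 100+8 = 108
p=4,k=3: acc = 108+12 = 120
p=4,k=4: acc = 120+16 = 136
p=4,k=5: acc = 136+20 = 156
p=4,k=6: acc = 156+24 = 180
p=5,k=2: acc = 180+10 = 190
p=5,k=3: acc = 190+15 = 205
p=5,k=4: acc = 205+20 = 225
p=5,k=5: acc = 225+25 = 250
p=5,k=6: acc = 250+30 = 280

280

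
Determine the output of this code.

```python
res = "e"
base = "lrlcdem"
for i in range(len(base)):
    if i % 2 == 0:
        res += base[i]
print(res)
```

i=0: add 'l' → 'el'
i=1: skip
i=2: add 'l' → 'ell'
i=3: skip
i=4: add 'd' → 'elld'
i=5: skip
i=6: add 'm' → 'elldm'

elldm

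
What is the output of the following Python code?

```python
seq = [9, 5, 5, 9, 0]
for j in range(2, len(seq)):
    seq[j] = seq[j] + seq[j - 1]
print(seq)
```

j=2: seq[2] = 5+5 = 10 → [9, 5, 10, 9, 0]
j=3: seq[3] = 9+10 = 19 → [9, 5, 10, 19, 0]
j=4: seq[4] = 0+19 = 19 → [9, 5, 10, 19, 19]

[9, 5, 10, 19, 19]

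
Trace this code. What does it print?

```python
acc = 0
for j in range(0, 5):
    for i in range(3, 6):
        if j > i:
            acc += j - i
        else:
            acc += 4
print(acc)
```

57

j=0,i=3: not 0>3, acc = 0+4 = 4
j=0,i=4: not 0>4, acc = 4+4 = 8
j=0,i=5: not 0>5, acc = 8+4 = 12
j=1,i=3: not 1>3, acc = 12+4 = 16
j=1,i=4: not 1>4, acc = 16+4 = 20
j=1,i=5: not 1>5, acc = 20+4 = 24
j=2,i=3: not 2>3, acc = 24+4 = 28
j=2,i=4: not 2>4, acc = 28+4 = 32
j=2,i=5: not 2>5, acc = 32+4 = 36
j=3,i=3: not 3>3, acc = 36+4 = 40
j=3,i=4: not 3>4, acc = 40+4 = 44
j=3,i=5: not 3>5, acc = 44+4 = 48
j=4,i=3: 4>3, acc = 48+1 = 49
j=4,i=4: not 4>4, acc = 49+4 = 53
j=4,i=5: not 4>5, acc = 53+4 = 57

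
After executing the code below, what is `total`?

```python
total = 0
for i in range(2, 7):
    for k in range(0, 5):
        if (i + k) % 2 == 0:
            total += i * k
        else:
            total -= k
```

i=2,k=0: even sum, total = 0+0 = 0
i=2,k=1: odd sum, total = 0-1 = -1
i=2,k=2: even sum, total = (-1)+4 = 3
i=2,k=3: odd sum, total = 3-3 = 0
i=2,k=4: even sum, total = 0+8 = 8
i=3,k=0: odd sum, total = 8-0 = 8
i=3,k=1: even sum, total = 8+3 = 11
i=3,k=2: odd sum, total = 11-2 = 9
i=3,k=3: even sum, total = 9+9 = 18
i=3,k=4: odd sum, total = 18-4 = 14
i=4,k=0: even sum, total = 14+0 = 14
i=4,k=1: odd sum, total = 14-1 = 13
i=4,k=2: even sum, total = 13+8 = 21
i=4,k=3: odd sum, total = 21-3 = 18
i=4,k=4: even sum, total = 18+16 = 34
i=5,k=0: odd sum, total = 34-0 = 34
i=5,k=1: even sum, total = 34+5 = 39
i=5,k=2: odd sum, total = 39-2 = 37
i=5,k=3: even sum, total = 37+15 = 52
i=5,k=4: odd sum, total = 52-4 = 48
i=6,k=0: even sum, total = 48+0 = 48
i=6,k=1: odd sum, total = 48-1 = 47
i=6,k=2: even sum, total = 47+12 = 59
i=6,k=3: odd sum, total = 59-3 = 56
i=6,k=4: even sum, total = 56+24 = 80

80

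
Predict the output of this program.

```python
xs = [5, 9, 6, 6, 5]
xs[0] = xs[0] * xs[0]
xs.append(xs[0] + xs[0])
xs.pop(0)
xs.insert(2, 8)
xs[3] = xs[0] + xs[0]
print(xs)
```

xs[0] = xs[0]*xs[0] = 5*5 = 25 → [25, 9, 6, 6, 5]
append xs[0]+xs[0] = 25+25 = 50 → [25, 9, 6, 6, 5, 50]
pop(0) removes 25 → [9, 6, 6, 5, 50]
insert 8 at 2 → [9, 6, 8, 6, 5, 50]
xs[3] = xs[0]+xs[0] = 9+9 = 18 → [9, 6, 8, 18, 5, 50]

[9, 6, 8, 18, 5, 50]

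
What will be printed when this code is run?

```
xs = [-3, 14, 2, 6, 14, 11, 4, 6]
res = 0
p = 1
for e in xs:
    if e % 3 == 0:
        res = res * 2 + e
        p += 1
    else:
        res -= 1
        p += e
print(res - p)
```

-57

e=-3: %3==0, res = 0*2+(-3) = -3; p=2
e=14: not %3==0, res = (-3)-1 = -4; p=16
e=2: not %3==0, res = (-4)-1 = -5; p=18
e=6: %3==0, res = (-5)*2+6 = -4; p=19
e=14: not %3==0, res = (-4)-1 = -5; p=33
e=11: not %3==0, res = (-5)-1 = -6; p=44
e=4: not %3==0, res = (-6)-1 = -7; p=48
e=6: %3==0, res = (-7)*2+6 = -8; p=49
res-p = (-8)-49 = -57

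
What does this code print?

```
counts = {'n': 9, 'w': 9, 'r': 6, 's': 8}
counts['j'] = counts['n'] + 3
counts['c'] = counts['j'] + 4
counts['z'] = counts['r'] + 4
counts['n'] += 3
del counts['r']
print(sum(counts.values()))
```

67

counts['j'] = counts['n']+3 = 12 → {'n': 9, 'w': 9, 'r': 6, 's': 8, 'j': 12}
counts['c'] = counts['j']+4 = 16 → {'n': 9, 'w': 9, 'r': 6, 's': 8, 'j': 12, 'c': 16}
counts['z'] = counts['r']+4 = 10 → {'n': 9, 'w': 9, 'r': 6, 's': 8, 'j': 12, 'c': 16, 'z': 10}
counts['n'] = 9+3 = 12 → {'n': 12, 'w': 9, 'r': 6, 's': 8, 'j': 12, 'c': 16, 'z': 10}
del 'r' → {'n': 12, 'w': 9, 's': 8, 'j': 12, 'c': 16, 'z': 10}
sum of values = 67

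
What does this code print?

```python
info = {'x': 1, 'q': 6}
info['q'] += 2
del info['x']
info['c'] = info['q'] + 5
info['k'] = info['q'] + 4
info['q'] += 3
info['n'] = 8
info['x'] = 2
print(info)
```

info['q'] = 6+2 = 8 → {'x': 1, 'q': 8}
del 'x' → {'q': 8}
info['c'] = info['q']+5 = 13 → {'q': 8, 'c': 13}
info['k'] = info['q']+4 = 12 → {'q': 8, 'c': 13, 'k': 12}
info['q'] = 8+3 = 11 → {'q': 11, 'c': 13, 'k': 12}
info['n'] = 8 → {'q': 11, 'c': 13, 'k': 12, 'n': 8}
info['x'] = 2 → {'q': 11, 'c': 13, 'k': 12, 'n': 8, 'x': 2}

{'q': 11, 'c': 13, 'k': 12, 'n': 8, 'x': 2}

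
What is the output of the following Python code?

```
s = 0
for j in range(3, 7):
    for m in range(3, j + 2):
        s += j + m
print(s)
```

j=3,m=3: s = 0+6 = 6
j=3,m=4: s = 6+7 = 13
j=4,m=3: s = 13+7 = 20
j=4,m=4: s = 20+8 = 28
j=4,m=5: s = 28+9 = 37
j=5,m=3: s = 37+8 = 45
j=5,m=4: s = 45+9 = 54
j=5,m=5: s = 54+10 = 64
j=5,m=6: s = 64+11 = 75
j=6,m=3: s = 75+9 = 84
j=6,m=4: s = 84+10 = 94
j=6,m=5: s = 94+11 = 105
j=6,m=6: s = 105+12 = 117
j=6,m=7: s = 117+13 = 130

130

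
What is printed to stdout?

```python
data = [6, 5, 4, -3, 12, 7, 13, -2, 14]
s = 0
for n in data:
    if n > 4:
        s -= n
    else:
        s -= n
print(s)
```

n=6: >4, s = 0-6 = -6
n=5: >4, s = (-6)-5 = -11
n=4: not >4, s = (-11)-4 = -15
n=-3: not >4, s = (-15)-(-3) = -12
n=12: >4, s = (-12)-12 = -24
n=7: >4, s = (-24)-7 = -31
n=13: >4, s = (-31)-13 = -44
n=-2: not >4, s = (-44)-(-2) = -42
n=14: >4, s = (-42)-14 = -56

-56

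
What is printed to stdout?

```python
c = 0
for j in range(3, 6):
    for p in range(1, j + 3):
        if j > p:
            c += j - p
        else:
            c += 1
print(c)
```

j=3,p=1: 3>1, c = 0+2 = 2
j=3,p=2: 3>2, c = 2+1 = 3
j=3,p=3: not 3>3, c = 3+1 = 4
j=3,p=4: not 3>4, c = 4+1 = 5
j=3,p=5: not 3>5, c = 5+1 = 6
j=4,p=1: 4>1, c = 6+3 = 9
j=4,p=2: 4>2, c = 9+2 = 11
j=4,p=3: 4>3, c = 11+1 = 12
j=4,p=4: not 4>4, c = 12+1 = 13
j=4,p=5: not 4>5, c = 13+1 = 14
j=4,p=6: not 4>6, c = 14+1 = 15
j=5,p=1: 5>1, c = 15+4 = 19
j=5,p=2: 5>2, c = 19+3 = 22
j=5,p=3: 5>3, c = 22+2 = 24
j=5,p=4: 5>4, c = 24+1 = 25
j=5,p=5: not 5>5, c = 25+1 = 26
j=5,p=6: not 5>6, c = 26+1 = 27
j=5,p=7: not 5>7, c = 27+1 = 28

28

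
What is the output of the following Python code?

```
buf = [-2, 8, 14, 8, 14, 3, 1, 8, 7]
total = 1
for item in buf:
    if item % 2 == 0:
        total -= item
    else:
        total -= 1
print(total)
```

item=-2: even, total = 1-(-2) = 3
item=8: even, total = 3-8 = -5
item=14: even, total = (-5)-14 = -19
item=8: even, total = (-19)-8 = -27
item=14: even, total = (-27)-14 = -41
item=3: not even, total = (-41)-1 = -42
item=1: not even, total = (-42)-1 = -43
item=8: even, total = (-43)-8 = -51
item=7: not even, total = (-51)-1 = -52

-52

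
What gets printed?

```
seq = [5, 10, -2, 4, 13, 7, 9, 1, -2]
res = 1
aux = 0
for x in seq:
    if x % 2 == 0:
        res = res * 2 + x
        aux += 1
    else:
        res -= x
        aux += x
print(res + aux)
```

-7

x=5: not even, res = 1-5 = -4; aux=5
x=10: even, res = (-4)*2+10 = 2; aux=6
x=-2: even, res = 2*2+(-2) = 2; aux=7
x=4: even, res = 2*2+4 = 8; aux=8
x=13: not even, res = 8-13 = -5; aux=21
x=7: not even, res = (-5)-7 = -12; aux=28
x=9: not even, res = (-12)-9 = -21; aux=37
x=1: not even, res = (-21)-1 = -22; aux=38
x=-2: even, res = (-22)*2+(-2) = -46; aux=39
res+aux = (-46)+39 = -7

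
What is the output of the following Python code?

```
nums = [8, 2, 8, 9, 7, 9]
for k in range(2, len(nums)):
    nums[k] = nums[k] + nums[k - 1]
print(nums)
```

k=2: nums[2] = 8+2 = 10 → [8, 2, 10, 9, 7, 9]
k=3: nums[3] = 9+10 = 19 → [8, 2, 10, 19, 7, 9]
k=4: nums[4] = 7+19 = 26 → [8, 2, 10, 19, 26, 9]
k=5: nums[5] = 9+26 = 35 → [8, 2, 10, 19, 26, 35]

[8, 2, 10, 19, 26, 35]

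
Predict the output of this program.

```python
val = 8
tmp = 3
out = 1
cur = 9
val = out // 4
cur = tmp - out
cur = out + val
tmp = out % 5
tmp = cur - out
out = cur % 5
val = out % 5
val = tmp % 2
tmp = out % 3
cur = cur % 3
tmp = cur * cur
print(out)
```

1

val = 1//4 = 0
cur = 3-1 = 2
cur = 1+0 = 1
tmp = 1%5 = 1
tmp = 1-1 = 0
out = 1%5 = 1
val = 1%5 = 1
val = 0%2 = 0
tmp = 1%3 = 1
cur = 1%3 = 1
tmp = 1*1 = 1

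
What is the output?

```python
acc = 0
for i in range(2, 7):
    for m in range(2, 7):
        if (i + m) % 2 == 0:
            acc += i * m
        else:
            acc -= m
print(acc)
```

i=2,m=2: even sum, acc = 0+4 = 4
i=2,m=3: odd sum, acc = 4-3 = 1
i=2,m=4: even sum, acc = 1+8 = 9
i=2,m=5: odd sum, acc = 9-5 = 4
i=2,m=6: even sum, acc = 4+12 = 16
i=3,m=2: odd sum, acc = 16-2 = 14
i=3,m=3: even sum, acc = 14+9 = 23
i=3,m=4: odd sum, acc = 23-4 = 19
i=3,m=5: even sum, acc = 19+15 = 34
i=3,m=6: odd sum, acc = 34-6 = 28
i=4,m=2: even sum, acc = 28+8 = 36
i=4,m=3: odd sum, acc = 36-3 = 33
i=4,m=4: even sum, acc = 33+16 = 49
i=4,m=5: odd sum, acc = 49-5 = 44
i=4,m=6: even sum, acc = 44+24 = 68
i=5,m=2: odd sum, acc = 68-2 = 66
i=5,m=3: even sum, acc = 66+15 = 81
i=5,m=4: odd sum, acc = 81-4 = 77
i=5,m=5: even sum, acc = 77+25 = 102
i=5,m=6: odd sum, acc = 102-6 = 96
i=6,m=2: even sum, acc = 96+12 = 108
i=6,m=3: odd sum, acc = 108-3 = 105
i=6,m=4: even sum, acc = 105+24 = 129
i=6,m=5: odd sum, acc = 129-5 = 124
i=6,m=6: even sum, acc = 124+36 = 160

160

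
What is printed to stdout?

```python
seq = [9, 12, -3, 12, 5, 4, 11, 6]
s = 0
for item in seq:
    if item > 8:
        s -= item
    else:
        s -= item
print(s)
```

item=9: >8, s = 0-9 = -9
item=12: >8, s = (-9)-12 = -21
item=-3: not >8, s = (-21)-(-3) = -18
item=12: >8, s = (-18)-12 = -30
item=5: not >8, s = (-30)-5 = -35
item=4: not >8, s = (-35)-4 = -39
item=11: >8, s = (-39)-11 = -50
item=6: not >8, s = (-50)-6 = -56

-56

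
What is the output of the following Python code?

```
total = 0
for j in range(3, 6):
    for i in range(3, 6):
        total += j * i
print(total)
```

144

j=3,i=3: total = 0+9 = 9
j=3,i=4: total = 9+12 = 21
j=3,i=5: total = 21+15 = 36
j=4,i=3: total = 36+12 = 48
j=4,i=4: total = 48+16 = 64
j=4,i=5: total = 64+20 = 84
j=5,i=3: total = 84+15 = 99
j=5,i=4: total = 99+20 = 119
j=5,i=5: total = 119+25 = 144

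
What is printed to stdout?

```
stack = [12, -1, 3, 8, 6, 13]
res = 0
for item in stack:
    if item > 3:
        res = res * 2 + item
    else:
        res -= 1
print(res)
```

item=12: >3, res = 0*2+12 = 12
item=-1: not >3, res = 12-1 = 11
item=3: not >3, res = 11-1 = 10
item=8: >3, res = 10*2+8 = 28
item=6: >3, res = 28*2+6 = 62
item=13: >3, res = 62*2+13 = 137

137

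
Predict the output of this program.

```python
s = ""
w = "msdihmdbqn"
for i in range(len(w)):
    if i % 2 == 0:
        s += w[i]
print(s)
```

mdhdq

i=0: add 'm' → 'm'
i=1: skip
i=2: add 'd' → 'md'
i=3: skip
i=4: add 'h' → 'mdh'
i=5: skip
i=6: add 'd' → 'mdhd'
i=7: skip
i=8: add 'q' → 'mdhdq'
i=9: skip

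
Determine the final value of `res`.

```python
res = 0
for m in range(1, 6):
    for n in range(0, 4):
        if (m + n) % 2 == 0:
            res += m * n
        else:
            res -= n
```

m=1,n=0: odd sum, res = 0-0 = 0
m=1,n=1: even sum, res = 0+1 = 1
m=1,n=2: odd sum, res = 1-2 = -1
m=1,n=3: even sum, res = (-1)+3 = 2
m=2,n=0: even sum, res = 2+0 = 2
m=2,n=1: odd sum, res = 2-1 = 1
m=2,n=2: even sum, res = 1+4 = 5
m=2,n=3: odd sum, res = 5-3 = 2
m=3,n=0: odd sum, res = 2-0 = 2
m=3,n=1: even sum, res = 2+3 = 5
m=3,n=2: odd sum, res = 5-2 = 3
m=3,n=3: even sum, res = 3+9 = 12
m=4,n=0: even sum, res = 12+0 = 12
m=4,n=1: odd sum, res = 12-1 = 11
m=4,n=2: even sum, res = 11+8 = 19
m=4,n=3: odd sum, res = 19-3 = 16
m=5,n=0: odd sum, res = 16-0 = 16
m=5,n=1: even sum, res = 16+5 = 21
m=5,n=2: odd sum, res = 21-2 = 19
m=5,n=3: even sum, res = 19+15 = 34

34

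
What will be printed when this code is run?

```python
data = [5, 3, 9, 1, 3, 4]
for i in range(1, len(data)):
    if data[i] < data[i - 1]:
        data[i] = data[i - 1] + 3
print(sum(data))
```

67

i=1: 3<5, data[1] = 5+3 = 8 → [5, 8, 9, 1, 3, 4]
i=2: 9>=8, unchanged → [5, 8, 9, 1, 3, 4]
i=3: 1<9, data[3] = 9+3 = 12 → [5, 8, 9, 12, 3, 4]
i=4: 3<12, data[4] = 12+3 = 15 → [5, 8, 9, 12, 15, 4]
i=5: 4<15, data[5] = 15+3 = 18 → [5, 8, 9, 12, 15, 18]
sum = 67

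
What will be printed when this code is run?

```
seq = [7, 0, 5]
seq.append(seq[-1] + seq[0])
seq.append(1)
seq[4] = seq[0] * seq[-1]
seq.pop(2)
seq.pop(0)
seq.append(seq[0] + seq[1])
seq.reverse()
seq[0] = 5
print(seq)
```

append seq[-1]+seq[0] = 5+7 = 12 → [7, 0, 5, 12]
append 1 → [7, 0, 5, 12, 1]
seq[4] = seq[0]*seq[-1] = 7*1 = 7 → [7, 0, 5, 12, 7]
pop(2) removes 5 → [7, 0, 12, 7]
pop(0) removes 7 → [0, 12, 7]
append seq[0]+seq[1] = 0+12 = 12 → [0, 12, 7, 12]
reverse → [12, 7, 12, 0]
seq[0] = 5 → [5, 7, 12, 0]

[5, 7, 12, 0]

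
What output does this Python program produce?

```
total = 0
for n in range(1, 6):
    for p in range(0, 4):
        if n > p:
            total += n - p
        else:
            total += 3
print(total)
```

n=1,p=0: 1>0, total = 0+1 = 1
n=1,p=1: not 1>1, total = 1+3 = 4
n=1,p=2: not 1>2, total = 4+3 = 7
n=1,p=3: not 1>3, total = 7+3 = 10
n=2,p=0: 2>0, total = 10+2 = 12
n=2,p=1: 2>1, total = 12+1 = 13
n=2,p=2: not 2>2, total = 13+3 = 16
n=2,p=3: not 2>3, total = 16+3 = 19
n=3,p=0: 3>0, total = 19+3 = 22
n=3,p=1: 3>1, total = 22+2 = 24
n=3,p=2: 3>2, total = 24+1 = 25
n=3,p=3: not 3>3, total = 25+3 = 28
n=4,p=0: 4>0, total = 28+4 = 32
n=4,p=1: 4>1, total = 32+3 = 35
n=4,p=2: 4>2, total = 35+2 = 37
n=4,p=3: 4>3, total = 37+1 = 38
n=5,p=0: 5>0, total = 38+5 = 43
n=5,p=1: 5>1, total = 43+4 = 47
n=5,p=2: 5>2, total = 47+3 = 50
n=5,p=3: 5>3, total = 50+2 = 52

52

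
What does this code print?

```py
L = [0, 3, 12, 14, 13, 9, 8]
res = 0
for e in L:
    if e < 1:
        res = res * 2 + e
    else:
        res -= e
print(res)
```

-59

e=0: <1, res = 0*2+0 = 0
e=3: not <1, res = 0-3 = -3
e=12: not <1, res = (-3)-12 = -15
e=14: not <1, res = (-15)-14 = -29
e=13: not <1, res = (-29)-13 = -42
e=9: not <1, res = (-42)-9 = -51
e=8: not <1, res = (-51)-8 = -59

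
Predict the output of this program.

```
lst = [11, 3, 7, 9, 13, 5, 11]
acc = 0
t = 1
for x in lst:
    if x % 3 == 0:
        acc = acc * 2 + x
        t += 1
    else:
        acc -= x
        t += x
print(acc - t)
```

-122

x=11: not %3==0, acc = 0-11 = -11; t=12
x=3: %3==0, acc = (-11)*2+3 = -19; t=13
x=7: not %3==0, acc = (-19)-7 = -26; t=20
x=9: %3==0, acc = (-26)*2+9 = -43; t=21
x=13: not %3==0, acc = (-43)-13 = -56; t=34
x=5: not %3==0, acc = (-56)-5 = -61; t=39
x=11: not %3==0, acc = (-61)-11 = -72; t=50
acc-t = (-72)-50 = -122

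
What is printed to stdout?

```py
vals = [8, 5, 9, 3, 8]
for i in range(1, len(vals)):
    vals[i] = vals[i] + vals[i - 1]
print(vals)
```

i=1: vals[1] = 5+8 = 13 → [8, 13, 9, 3, 8]
i=2: vals[2] = 9+13 = 22 → [8, 13, 22, 3, 8]
i=3: vals[3] = 3+22 = 25 → [8, 13, 22, 25, 8]
i=4: vals[4] = 8+25 = 33 → [8, 13, 22, 25, 33]

[8, 13, 22, 25, 33]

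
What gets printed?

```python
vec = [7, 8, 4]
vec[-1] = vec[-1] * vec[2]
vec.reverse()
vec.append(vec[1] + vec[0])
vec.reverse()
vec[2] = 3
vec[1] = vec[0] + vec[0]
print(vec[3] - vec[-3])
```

-32

vec[-1] = vec[-1]*vec[2] = 4*4 = 16 → [7, 8, 16]
reverse → [16, 8, 7]
append vec[1]+vec[0] = 8+16 = 24 → [16, 8, 7, 24]
reverse → [24, 7, 8, 16]
vec[2] = 3 → [24, 7, 3, 16]
vec[1] = vec[0]+vec[0] = 24+24 = 48 → [24, 48, 3, 16]
vec[3]-vec[-3] = 16-48 = -32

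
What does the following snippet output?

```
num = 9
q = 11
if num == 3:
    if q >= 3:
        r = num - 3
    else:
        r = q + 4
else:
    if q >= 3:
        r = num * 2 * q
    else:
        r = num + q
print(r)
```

num=9, q=11
num == 3 is False; q >= 3 is True
→ r = num * 2 * q = 198

198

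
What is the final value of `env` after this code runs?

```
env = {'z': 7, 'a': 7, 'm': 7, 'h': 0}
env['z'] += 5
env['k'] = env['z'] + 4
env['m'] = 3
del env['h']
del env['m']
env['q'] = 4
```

{'z': 12, 'a': 7, 'k': 16, 'q': 4}

env['z'] = 7+5 = 12 → {'z': 12, 'a': 7, 'm': 7, 'h': 0}
env['k'] = env['z']+4 = 16 → {'z': 12, 'a': 7, 'm': 7, 'h': 0, 'k': 16}
env['m'] = 3 → {'z': 12, 'a': 7, 'm': 3, 'h': 0, 'k': 16}
del 'h' → {'z': 12, 'a': 7, 'm': 3, 'k': 16}
del 'm' → {'z': 12, 'a': 7, 'k': 16}
env['q'] = 4 → {'z': 12, 'a': 7, 'k': 16, 'q': 4}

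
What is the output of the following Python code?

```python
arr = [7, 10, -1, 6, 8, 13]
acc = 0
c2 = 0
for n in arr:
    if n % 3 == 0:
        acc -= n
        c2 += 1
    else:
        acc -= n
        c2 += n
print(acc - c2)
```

n=7: not %3==0, acc = 0-7 = -7; c2=7
n=10: not %3==0, acc = (-7)-10 = -17; c2=17
n=-1: not %3==0, acc = (-17)-(-1) = -16; c2=16
n=6: %3==0, acc = (-16)-6 = -22; c2=17
n=8: not %3==0, acc = (-22)-8 = -30; c2=25
n=13: not %3==0, acc = (-30)-13 = -43; c2=38
acc-c2 = (-43)-38 = -81

-81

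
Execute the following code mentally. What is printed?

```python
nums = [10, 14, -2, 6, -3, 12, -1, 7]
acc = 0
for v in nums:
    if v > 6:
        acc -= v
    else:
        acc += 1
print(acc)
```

-39

v=10: >6, acc = 0-10 = -10
v=14: >6, acc = (-10)-14 = -24
v=-2: not >6, acc = (-24)+1 = -23
v=6: not >6, acc = (-23)+1 = -22
v=-3: not >6, acc = (-22)+1 = -21
v=12: >6, acc = (-21)-12 = -33
v=-1: not >6, acc = (-33)+1 = -32
v=7: >6, acc = (-32)-7 = -39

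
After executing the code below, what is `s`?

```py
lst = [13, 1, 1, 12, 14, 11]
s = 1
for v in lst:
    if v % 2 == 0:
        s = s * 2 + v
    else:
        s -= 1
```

29

v=13: not even, s = 1-1 = 0
v=1: not even, s = 0-1 = -1
v=1: not even, s = (-1)-1 = -2
v=12: even, s = (-2)*2+12 = 8
v=14: even, s = 8*2+14 = 30
v=11: not even, s = 30-1 = 29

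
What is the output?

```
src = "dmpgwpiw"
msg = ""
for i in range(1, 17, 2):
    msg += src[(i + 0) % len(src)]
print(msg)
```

i=1: add src[1]='m' → 'm'
i=3: add src[3]='g' → 'mg'
i=5: add src[5]='p' → 'mgp'
i=7: add src[7]='w' → 'mgpw'
i=9: add src[1]='m' → 'mgpwm'
i=11: add src[3]='g' → 'mgpwmg'
i=13: add src[5]='p' → 'mgpwmgp'
i=15: add src[7]='w' → 'mgpwmgpw'

mgpwmgpw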